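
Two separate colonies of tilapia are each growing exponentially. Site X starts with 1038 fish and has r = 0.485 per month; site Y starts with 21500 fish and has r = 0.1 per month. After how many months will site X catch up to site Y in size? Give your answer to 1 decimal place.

Set 1038·e^(0.485t) = 21500·e^(0.1t).
e^((0.485 − 0.1)t) = 21500/1038 → e^(0.385·t) = 20.713.
0.385·t = ln(20.713) = 3.0308, so t = 3.0308/0.385 = 7.8721.

7.9 months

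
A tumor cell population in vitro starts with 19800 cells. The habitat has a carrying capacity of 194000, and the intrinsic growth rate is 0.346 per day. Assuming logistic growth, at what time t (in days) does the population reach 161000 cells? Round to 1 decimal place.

10.9 days

A = (K − N₀)/N₀ = (194000 − 19800)/19800 = 8.798.
Solve 194000/(1 + 8.798·e^(−0.346t)) = 161000: 1 + 8.798·e^(−0.346t) = 1.205, so e^(−0.346t) = 0.0232973.
−0.346·t = ln(0.0232973) = -3.7594, so t = 3.7594/0.346 = 10.865.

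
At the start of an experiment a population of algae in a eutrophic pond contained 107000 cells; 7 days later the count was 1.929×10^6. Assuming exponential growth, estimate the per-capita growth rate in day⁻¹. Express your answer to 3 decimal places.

From N(t) = N₀·e^(rt): e^(r·7) = 1.929×10^6/107000 = 18.028.
r·7 = ln(18.028) = 2.8919, so r = 2.8919/7 = 0.41313.

0.413 per day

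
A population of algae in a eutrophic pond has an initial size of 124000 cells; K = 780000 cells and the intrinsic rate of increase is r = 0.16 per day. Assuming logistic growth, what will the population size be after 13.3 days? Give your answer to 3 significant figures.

A = (K − N₀)/N₀ = (780000 − 124000)/124000 = 5.2903.
N(t) = K/(1 + A·e^(−rt)) = 780000/(1 + 5.2903×e^(−0.16×13.3)).
e^(−2.128) = 0.11908; denominator = 1 + 5.2903×0.11908 = 1.6299.
N = 780000/1.6299 = 478543.

479000 cells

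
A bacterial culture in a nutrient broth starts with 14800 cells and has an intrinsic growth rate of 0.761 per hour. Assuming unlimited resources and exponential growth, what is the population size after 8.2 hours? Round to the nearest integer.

N(t) = N₀·e^(rt) = 14800 × e^(0.761×8.2) = 14800 × e^6.24.
e^6.24 ≈ 512.96, so N ≈ 14800 × 512.96 = 7.591824×10^6.

7591824 cells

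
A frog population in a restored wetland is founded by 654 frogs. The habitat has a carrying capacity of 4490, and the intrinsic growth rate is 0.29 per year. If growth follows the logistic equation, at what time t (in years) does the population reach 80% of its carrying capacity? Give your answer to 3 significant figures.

A = (K − N₀)/N₀ = (4490 − 654)/654 = 5.8654.
Solve 4490/(1 + 5.8654·e^(−0.29t)) = 3592: 1 + 5.8654·e^(−0.29t) = 1.25, so e^(−0.29t) = 0.0426225.
−0.29·t = ln(0.0426225) = -3.1554, so t = 3.1554/0.29 = 10.881.

10.9 years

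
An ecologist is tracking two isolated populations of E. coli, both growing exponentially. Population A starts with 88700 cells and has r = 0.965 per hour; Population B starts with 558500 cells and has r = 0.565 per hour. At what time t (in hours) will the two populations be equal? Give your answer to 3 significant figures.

4.60 hours

Set 88700·e^(0.965t) = 558500·e^(0.565t).
e^((0.965 − 0.565)t) = 558500/88700 → e^(0.4·t) = 6.2965.
0.4·t = ln(6.2965) = 1.84, so t = 1.84/0.4 = 4.6.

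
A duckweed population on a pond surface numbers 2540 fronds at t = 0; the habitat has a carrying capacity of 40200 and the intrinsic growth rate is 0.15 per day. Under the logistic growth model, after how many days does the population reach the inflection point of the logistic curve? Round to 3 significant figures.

Logistic growth is fastest at N = K/2 = 20100.
A = (K − N₀)/N₀ = 14.827. Set K/(1 + A·e^(−rt)) = K/2 → A·e^(−rt) = 1.
e^(−0.15t) = 1/14.827 = 0.0674456, so t = ln(14.827)/0.15 = 2.6964/0.15 = 17.976.

18.0 days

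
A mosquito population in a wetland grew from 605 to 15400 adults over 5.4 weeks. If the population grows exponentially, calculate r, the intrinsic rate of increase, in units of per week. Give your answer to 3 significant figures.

From N(t) = N₀·e^(rt): e^(r·5.4) = 15400/605 = 25.455.
r·5.4 = ln(25.455) = 3.2369, so r = 3.2369/5.4 = 0.59942.

0.599 per week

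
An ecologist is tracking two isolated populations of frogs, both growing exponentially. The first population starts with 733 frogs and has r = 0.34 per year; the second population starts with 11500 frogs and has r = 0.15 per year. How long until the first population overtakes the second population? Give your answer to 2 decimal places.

14.49 years

Set 733·e^(0.34t) = 11500·e^(0.15t).
e^((0.34 − 0.15)t) = 11500/733 → e^(0.19·t) = 15.689.
0.19·t = ln(15.689) = 2.753, so t = 2.753/0.19 = 14.489.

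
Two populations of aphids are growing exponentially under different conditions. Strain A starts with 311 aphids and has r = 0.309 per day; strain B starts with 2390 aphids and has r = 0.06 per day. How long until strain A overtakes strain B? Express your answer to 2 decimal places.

8.19 days

Set 311·e^(0.309t) = 2390·e^(0.06t).
e^((0.309 − 0.06)t) = 2390/311 → e^(0.249·t) = 7.6849.
0.249·t = ln(7.6849) = 2.0393, so t = 2.0393/0.249 = 8.1898.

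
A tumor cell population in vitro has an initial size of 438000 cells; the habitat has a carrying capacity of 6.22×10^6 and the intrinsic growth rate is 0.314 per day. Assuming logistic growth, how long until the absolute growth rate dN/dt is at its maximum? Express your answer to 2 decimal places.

Logistic growth is fastest at N = K/2 = 3.11×10^6.
A = (K − N₀)/N₀ = 13.201. Set K/(1 + A·e^(−rt)) = K/2 → A·e^(−rt) = 1.
e^(−0.314t) = 1/13.201 = 0.0757523, so t = ln(13.201)/0.314 = 2.5803/0.314 = 8.2175.

8.22 days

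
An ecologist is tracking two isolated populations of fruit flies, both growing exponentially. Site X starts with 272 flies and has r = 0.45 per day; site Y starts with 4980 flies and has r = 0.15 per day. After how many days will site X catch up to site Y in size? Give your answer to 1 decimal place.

9.7 days

Set 272·e^(0.45t) = 4980·e^(0.15t).
e^((0.45 − 0.15)t) = 4980/272 → e^(0.3·t) = 18.309.
0.3·t = ln(18.309) = 2.9074, so t = 2.9074/0.3 = 9.6913.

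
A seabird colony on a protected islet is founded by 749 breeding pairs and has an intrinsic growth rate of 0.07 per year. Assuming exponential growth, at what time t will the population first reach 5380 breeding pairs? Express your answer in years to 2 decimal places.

Set N₀·e^(rt) = 5380: e^(0.07·t) = 5380/749 = 7.1829.
0.07·t = ln(7.1829) = 1.9717, so t = 1.9717/0.07 = 28.167.

28.17 years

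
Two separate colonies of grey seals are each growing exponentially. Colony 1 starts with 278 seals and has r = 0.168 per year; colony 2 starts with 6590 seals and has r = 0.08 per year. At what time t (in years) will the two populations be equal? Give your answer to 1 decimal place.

Set 278·e^(0.168t) = 6590·e^(0.08t).
e^((0.168 − 0.08)t) = 6590/278 → e^(0.088·t) = 23.705.
0.088·t = ln(23.705) = 3.1657, so t = 3.1657/0.088 = 35.974.

36.0 years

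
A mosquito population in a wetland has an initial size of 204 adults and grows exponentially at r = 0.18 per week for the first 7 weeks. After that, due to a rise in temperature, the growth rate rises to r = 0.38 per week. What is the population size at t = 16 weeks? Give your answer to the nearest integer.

21985 adults

Phase 1: N(7) = 204·e^(0.18×7) = 204·e^1.26 = 719.186.
Phase 2 runs for 16 − 7 = 9 weeks at r = 0.38.
N(16) = 719.186·e^(0.38×9) = 719.186·e^3.42 = 21985.1.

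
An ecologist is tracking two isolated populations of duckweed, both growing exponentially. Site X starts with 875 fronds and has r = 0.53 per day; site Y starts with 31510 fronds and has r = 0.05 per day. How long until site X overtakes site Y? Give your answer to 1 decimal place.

Set 875·e^(0.53t) = 31510·e^(0.05t).
e^((0.53 − 0.05)t) = 31510/875 → e^(0.48·t) = 36.011.
0.48·t = ln(36.011) = 3.5838, so t = 3.5838/0.48 = 7.4663.

7.5 days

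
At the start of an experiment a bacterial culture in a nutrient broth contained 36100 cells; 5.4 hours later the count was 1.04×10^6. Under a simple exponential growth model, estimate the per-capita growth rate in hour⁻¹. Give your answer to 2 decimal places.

0.62 per hour

From N(t) = N₀·e^(rt): e^(r·5.4) = 1.04×10^6/36100 = 28.809.
r·5.4 = ln(28.809) = 3.3607, so r = 3.3607/5.4 = 0.62235.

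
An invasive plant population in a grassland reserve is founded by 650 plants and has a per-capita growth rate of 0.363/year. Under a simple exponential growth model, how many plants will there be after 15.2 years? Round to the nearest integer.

N(t) = N₀·e^(rt) = 650 × e^(0.363×15.2) = 650 × e^5.518.
e^5.518 ≈ 249.04, so N ≈ 650 × 249.04 = 161874.

161874 plants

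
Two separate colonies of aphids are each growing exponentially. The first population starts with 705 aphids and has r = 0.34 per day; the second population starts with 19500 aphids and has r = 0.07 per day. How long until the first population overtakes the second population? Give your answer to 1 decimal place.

Set 705·e^(0.34t) = 19500·e^(0.07t).
e^((0.34 − 0.07)t) = 19500/705 → e^(0.27·t) = 27.66.
0.27·t = ln(27.66) = 3.32, so t = 3.32/0.27 = 12.296.

12.3 days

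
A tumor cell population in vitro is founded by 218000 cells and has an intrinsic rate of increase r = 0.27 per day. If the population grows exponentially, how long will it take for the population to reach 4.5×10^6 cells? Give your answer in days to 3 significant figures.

Set N₀·e^(rt) = 4.5×10^6: e^(0.27·t) = 4.5×10^6/218000 = 20.642.
0.27·t = ln(20.642) = 3.0273, so t = 3.0273/0.27 = 11.212.

11.2 days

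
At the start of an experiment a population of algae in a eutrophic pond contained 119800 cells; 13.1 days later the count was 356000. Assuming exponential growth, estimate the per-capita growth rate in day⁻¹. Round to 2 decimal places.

From N(t) = N₀·e^(rt): e^(r·13.1) = 356000/119800 = 2.9716.
r·13.1 = ln(2.9716) = 1.0891, so r = 1.0891/13.1 = 0.083138.

0.08 per day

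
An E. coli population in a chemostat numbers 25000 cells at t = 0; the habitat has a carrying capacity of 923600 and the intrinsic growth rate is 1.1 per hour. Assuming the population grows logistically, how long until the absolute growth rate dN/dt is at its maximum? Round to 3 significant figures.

Logistic growth is fastest at N = K/2 = 461800.
A = (K − N₀)/N₀ = 35.944. Set K/(1 + A·e^(−rt)) = K/2 → A·e^(−rt) = 1.
e^(−1.1t) = 1/35.944 = 0.0278211, so t = ln(35.944)/1.1 = 3.582/1.1 = 3.2563.

3.26 hours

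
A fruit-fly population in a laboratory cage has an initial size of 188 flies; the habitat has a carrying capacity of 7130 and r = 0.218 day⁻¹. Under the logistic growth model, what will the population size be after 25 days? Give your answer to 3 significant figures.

A = (K − N₀)/N₀ = (7130 − 188)/188 = 36.926.
N(t) = K/(1 + A·e^(−rt)) = 7130/(1 + 36.926×e^(−0.218×25)).
e^(−5.45) = 0.0042963; denominator = 1 + 36.926×0.0042963 = 1.1586.
N = 7130/1.1586 = 6153.75.

6150 flies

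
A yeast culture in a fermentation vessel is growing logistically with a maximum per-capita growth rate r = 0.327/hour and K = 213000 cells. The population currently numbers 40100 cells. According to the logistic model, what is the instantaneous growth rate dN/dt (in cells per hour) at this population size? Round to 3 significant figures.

dN/dt = rN(1 − N/K) = 0.327 × 40100 × (1 − 40100/213000).
1 − 40100/213000 = 0.81174; dN/dt = 0.327 × 40100 × 0.81174 = 10644.

10600 cells per hour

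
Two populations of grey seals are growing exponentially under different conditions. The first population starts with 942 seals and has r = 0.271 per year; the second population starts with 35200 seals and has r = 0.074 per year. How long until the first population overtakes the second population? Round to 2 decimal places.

18.38 years

Set 942·e^(0.271t) = 35200·e^(0.074t).
e^((0.271 − 0.074)t) = 35200/942 → e^(0.197·t) = 37.367.
0.197·t = ln(37.367) = 3.6208, so t = 3.6208/0.197 = 18.38.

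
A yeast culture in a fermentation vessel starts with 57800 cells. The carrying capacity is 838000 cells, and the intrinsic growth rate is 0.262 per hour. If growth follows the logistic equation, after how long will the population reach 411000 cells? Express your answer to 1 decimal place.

A = (K − N₀)/N₀ = (838000 − 57800)/57800 = 13.498.
Solve 838000/(1 + 13.498·e^(−0.262t)) = 411000: 1 + 13.498·e^(−0.262t) = 2.0389, so e^(−0.262t) = 0.0769676.
−0.262·t = ln(0.0769676) = -2.5644, so t = 2.5644/0.262 = 9.7877.

9.8 hours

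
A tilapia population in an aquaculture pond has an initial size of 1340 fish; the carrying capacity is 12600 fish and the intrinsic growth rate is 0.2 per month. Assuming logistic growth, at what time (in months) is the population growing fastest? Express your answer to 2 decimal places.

10.64 months

Logistic growth is fastest at N = K/2 = 6300.
A = (K − N₀)/N₀ = 8.403. Set K/(1 + A·e^(−rt)) = K/2 → A·e^(−rt) = 1.
e^(−0.2t) = 1/8.403 = 0.119005, so t = ln(8.403)/0.2 = 2.1286/0.2 = 10.643.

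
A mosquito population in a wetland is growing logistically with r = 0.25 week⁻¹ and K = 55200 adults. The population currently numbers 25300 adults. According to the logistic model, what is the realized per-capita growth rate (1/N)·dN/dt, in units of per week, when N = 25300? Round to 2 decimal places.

(1/N)·dN/dt = r(1 − N/K) = 0.25 × (1 − 25300/55200).
= 0.25 × 0.54167 = 0.13542.

0.14 per week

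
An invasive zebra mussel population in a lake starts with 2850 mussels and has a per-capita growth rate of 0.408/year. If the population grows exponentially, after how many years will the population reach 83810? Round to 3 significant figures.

Set N₀·e^(rt) = 83810: e^(0.408·t) = 83810/2850 = 29.407.
0.408·t = ln(29.407) = 3.3812, so t = 3.3812/0.408 = 8.2873.

8.29 years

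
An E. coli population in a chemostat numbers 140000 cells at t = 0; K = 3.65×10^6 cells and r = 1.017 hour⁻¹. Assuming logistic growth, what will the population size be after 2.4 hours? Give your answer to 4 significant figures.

A = (K − N₀)/N₀ = (3.65×10^6 − 140000)/140000 = 25.071.
N(t) = K/(1 + A·e^(−rt)) = 3.65×10^6/(1 + 25.071×e^(−1.017×2.4)).
e^(−2.441) = 0.087091; denominator = 1 + 25.071×0.087091 = 3.1835.
N = 3.65×10^6/3.1835 = 1.146537×10^6.

1147000 cells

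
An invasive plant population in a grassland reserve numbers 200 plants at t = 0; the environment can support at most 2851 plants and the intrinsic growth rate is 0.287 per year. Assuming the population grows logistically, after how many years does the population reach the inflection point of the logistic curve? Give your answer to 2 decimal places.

Logistic growth is fastest at N = K/2 = 1425.5.
A = (K − N₀)/N₀ = 13.255. Set K/(1 + A·e^(−rt)) = K/2 → A·e^(−rt) = 1.
e^(−0.287t) = 1/13.255 = 0.0754432, so t = ln(13.255)/0.287 = 2.5844/0.287 = 9.0048.

9.00 years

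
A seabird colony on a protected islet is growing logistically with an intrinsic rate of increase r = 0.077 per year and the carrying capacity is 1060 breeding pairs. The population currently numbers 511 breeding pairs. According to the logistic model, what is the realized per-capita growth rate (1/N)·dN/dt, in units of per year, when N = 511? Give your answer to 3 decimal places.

0.040 per year

(1/N)·dN/dt = r(1 − N/K) = 0.077 × (1 − 511/1060).
= 0.077 × 0.51792 = 0.03988.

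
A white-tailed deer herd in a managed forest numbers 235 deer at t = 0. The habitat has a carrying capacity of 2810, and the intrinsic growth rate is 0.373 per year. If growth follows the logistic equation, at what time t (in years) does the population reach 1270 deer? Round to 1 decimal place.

5.9 years

A = (K − N₀)/N₀ = (2810 − 235)/235 = 10.957.
Solve 2810/(1 + 10.957·e^(−0.373t)) = 1270: 1 + 10.957·e^(−0.373t) = 2.2126, so e^(−0.373t) = 0.110664.
−0.373·t = ln(0.110664) = -2.2013, so t = 2.2013/0.373 = 5.9015.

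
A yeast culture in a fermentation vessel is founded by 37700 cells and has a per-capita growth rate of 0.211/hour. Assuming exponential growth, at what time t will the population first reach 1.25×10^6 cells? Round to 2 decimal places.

Set N₀·e^(rt) = 1.25×10^6: e^(0.211·t) = 1.25×10^6/37700 = 33.156.
0.211·t = ln(33.156) = 3.5012, so t = 3.5012/0.211 = 16.594.

16.59 hours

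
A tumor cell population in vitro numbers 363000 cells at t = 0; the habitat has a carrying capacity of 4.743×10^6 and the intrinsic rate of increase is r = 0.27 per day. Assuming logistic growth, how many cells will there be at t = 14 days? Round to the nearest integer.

A = (K − N₀)/N₀ = (4.743×10^6 − 363000)/363000 = 12.066.
N(t) = K/(1 + A·e^(−rt)) = 4.743×10^6/(1 + 12.066×e^(−0.27×14)).
e^(−3.78) = 0.022823; denominator = 1 + 12.066×0.022823 = 1.2754.
N = 4.743×10^6/1.2754 = 3.718888×10^6.

3718888 cells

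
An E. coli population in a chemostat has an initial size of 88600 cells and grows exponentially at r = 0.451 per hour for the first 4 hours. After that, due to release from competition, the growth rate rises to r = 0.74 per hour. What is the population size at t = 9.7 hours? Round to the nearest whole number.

Phase 1: N(4) = 88600·e^(0.451×4) = 88600·e^1.804 = 538147.
Phase 2 runs for 9.7 − 4 = 5.7 hours at r = 0.74.
N(9.7) = 538147·e^(0.74×5.7) = 538147·e^4.218 = 3.653887×10^7.

36538868 cells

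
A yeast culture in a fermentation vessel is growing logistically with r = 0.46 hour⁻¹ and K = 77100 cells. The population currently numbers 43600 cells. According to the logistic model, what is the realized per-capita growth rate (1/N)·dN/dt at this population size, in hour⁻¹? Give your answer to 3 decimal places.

(1/N)·dN/dt = r(1 − N/K) = 0.46 × (1 − 43600/77100).
= 0.46 × 0.4345 = 0.19987.

0.200 per hour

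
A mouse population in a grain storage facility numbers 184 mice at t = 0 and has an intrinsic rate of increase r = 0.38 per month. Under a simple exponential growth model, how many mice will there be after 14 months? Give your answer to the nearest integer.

37607 mice

N(t) = N₀·e^(rt) = 184 × e^(0.38×14) = 184 × e^5.32.
e^5.32 ≈ 204.38, so N ≈ 184 × 204.38 = 37606.6.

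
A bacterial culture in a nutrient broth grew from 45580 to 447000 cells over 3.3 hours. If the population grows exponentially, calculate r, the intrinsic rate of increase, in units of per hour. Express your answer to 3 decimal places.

0.692 per hour

From N(t) = N₀·e^(rt): e^(r·3.3) = 447000/45580 = 9.8069.
r·3.3 = ln(9.8069) = 2.2831, so r = 2.2831/3.3 = 0.69185.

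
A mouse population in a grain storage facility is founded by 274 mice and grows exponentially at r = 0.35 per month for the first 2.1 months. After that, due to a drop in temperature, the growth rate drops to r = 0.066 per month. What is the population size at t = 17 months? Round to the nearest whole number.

Phase 1: N(2.1) = 274·e^(0.35×2.1) = 274·e^0.735 = 571.422.
Phase 2 runs for 17 − 2.1 = 14.9 months at r = 0.066.
N(17) = 571.422·e^(0.066×14.9) = 571.422·e^0.9834 = 1527.71.

1528 mice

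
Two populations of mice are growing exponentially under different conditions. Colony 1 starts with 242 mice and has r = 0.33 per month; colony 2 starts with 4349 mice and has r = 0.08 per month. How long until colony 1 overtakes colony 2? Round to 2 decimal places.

Set 242·e^(0.33t) = 4349·e^(0.08t).
e^((0.33 − 0.08)t) = 4349/242 → e^(0.25·t) = 17.971.
0.25·t = ln(17.971) = 2.8888, so t = 2.8888/0.25 = 11.555.

11.56 months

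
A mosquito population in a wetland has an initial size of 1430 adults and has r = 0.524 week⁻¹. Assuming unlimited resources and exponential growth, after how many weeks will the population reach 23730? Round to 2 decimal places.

5.36 weeks

Set N₀·e^(rt) = 23730: e^(0.524·t) = 23730/1430 = 16.594.
0.524·t = ln(16.594) = 2.8091, so t = 2.8091/0.524 = 5.3608.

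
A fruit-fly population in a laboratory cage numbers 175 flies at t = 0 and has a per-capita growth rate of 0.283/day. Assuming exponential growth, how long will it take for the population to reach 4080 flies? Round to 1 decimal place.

11.1 days

Set N₀·e^(rt) = 4080: e^(0.283·t) = 4080/175 = 23.314.
0.283·t = ln(23.314) = 3.1491, so t = 3.1491/0.283 = 11.127.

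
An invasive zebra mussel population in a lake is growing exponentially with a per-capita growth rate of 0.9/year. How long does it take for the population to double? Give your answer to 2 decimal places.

Doubling time t_d = ln(2)/r = 0.6931/0.9 = 0.77016.

0.77 years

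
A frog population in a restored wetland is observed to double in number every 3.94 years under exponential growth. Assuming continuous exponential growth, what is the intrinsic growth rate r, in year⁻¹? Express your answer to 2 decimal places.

r = ln(2)/t_d = 0.6931/3.94 = 0.17593.

0.18 per year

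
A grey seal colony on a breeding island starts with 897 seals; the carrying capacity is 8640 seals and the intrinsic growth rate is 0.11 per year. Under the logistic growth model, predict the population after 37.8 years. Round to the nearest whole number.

A = (K − N₀)/N₀ = (8640 − 897)/897 = 8.6321.
N(t) = K/(1 + A·e^(−rt)) = 8640/(1 + 8.6321×e^(−0.11×37.8)).
e^(−4.158) = 0.015639; denominator = 1 + 8.6321×0.015639 = 1.135.
N = 8640/1.135 = 7612.36.

7612 seals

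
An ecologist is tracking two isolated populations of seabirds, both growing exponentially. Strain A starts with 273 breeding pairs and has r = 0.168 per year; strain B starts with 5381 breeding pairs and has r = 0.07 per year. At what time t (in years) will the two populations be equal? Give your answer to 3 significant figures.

Set 273·e^(0.168t) = 5381·e^(0.07t).
e^((0.168 − 0.07)t) = 5381/273 → e^(0.098·t) = 19.711.
0.098·t = ln(19.711) = 2.9812, so t = 2.9812/0.098 = 30.42.

30.4 years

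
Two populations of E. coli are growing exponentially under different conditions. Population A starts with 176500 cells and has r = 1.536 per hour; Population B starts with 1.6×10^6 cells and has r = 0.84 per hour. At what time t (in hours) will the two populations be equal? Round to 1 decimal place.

3.2 hours

Set 176500·e^(1.536t) = 1.6×10^6·e^(0.84t).
e^((1.536 − 0.84)t) = 1.6×10^6/176500 → e^(0.696·t) = 9.0652.
0.696·t = ln(9.0652) = 2.2044, so t = 2.2044/0.696 = 3.1673.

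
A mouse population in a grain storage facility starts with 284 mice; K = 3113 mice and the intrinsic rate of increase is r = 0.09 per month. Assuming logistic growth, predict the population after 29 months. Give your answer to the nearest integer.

A = (K − N₀)/N₀ = (3113 − 284)/284 = 9.9613.
N(t) = K/(1 + A·e^(−rt)) = 3113/(1 + 9.9613×e^(−0.09×29)).
e^(−2.61) = 0.073535; denominator = 1 + 9.9613×0.073535 = 1.7325.
N = 3113/1.7325 = 1796.83.

1797 mice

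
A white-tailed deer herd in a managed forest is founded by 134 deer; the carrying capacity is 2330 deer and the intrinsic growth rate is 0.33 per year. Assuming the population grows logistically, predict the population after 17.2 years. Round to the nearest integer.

A = (K − N₀)/N₀ = (2330 − 134)/134 = 16.388.
N(t) = K/(1 + A·e^(−rt)) = 2330/(1 + 16.388×e^(−0.33×17.2)).
e^(−5.676) = 0.0034272; denominator = 1 + 16.388×0.0034272 = 1.0562.
N = 2330/1.0562 = 2206.09.

2206 deer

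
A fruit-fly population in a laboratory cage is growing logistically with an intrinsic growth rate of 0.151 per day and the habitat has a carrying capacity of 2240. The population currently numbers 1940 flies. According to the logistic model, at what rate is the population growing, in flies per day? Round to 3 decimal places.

dN/dt = rN(1 − N/K) = 0.151 × 1940 × (1 − 1940/2240).
1 − 1940/2240 = 0.13393; dN/dt = 0.151 × 1940 × 0.13393 = 39.233.

39.233 flies per day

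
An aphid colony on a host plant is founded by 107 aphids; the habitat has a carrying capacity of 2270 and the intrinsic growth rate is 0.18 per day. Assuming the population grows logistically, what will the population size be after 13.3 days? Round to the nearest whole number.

798 aphids

A = (K − N₀)/N₀ = (2270 − 107)/107 = 20.215.
N(t) = K/(1 + A·e^(−rt)) = 2270/(1 + 20.215×e^(−0.18×13.3)).
e^(−2.394) = 0.091264; denominator = 1 + 20.215×0.091264 = 2.8449.
N = 2270/2.8449 = 797.92.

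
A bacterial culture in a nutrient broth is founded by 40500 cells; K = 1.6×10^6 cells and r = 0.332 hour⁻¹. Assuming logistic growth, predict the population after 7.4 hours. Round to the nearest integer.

372066 cells

A = (K − N₀)/N₀ = (1.6×10^6 − 40500)/40500 = 38.506.
N(t) = K/(1 + A·e^(−rt)) = 1.6×10^6/(1 + 38.506×e^(−0.332×7.4)).
e^(−2.457) = 0.085709; denominator = 1 + 38.506×0.085709 = 4.3003.
N = 1.6×10^6/4.3003 = 372066.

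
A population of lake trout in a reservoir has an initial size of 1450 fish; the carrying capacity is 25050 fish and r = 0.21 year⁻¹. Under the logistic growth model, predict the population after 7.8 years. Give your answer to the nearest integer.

A = (K − N₀)/N₀ = (25050 − 1450)/1450 = 16.276.
N(t) = K/(1 + A·e^(−rt)) = 25050/(1 + 16.276×e^(−0.21×7.8)).
e^(−1.638) = 0.19437; denominator = 1 + 16.276×0.19437 = 4.1635.
N = 25050/4.1635 = 6016.55.

6017 fish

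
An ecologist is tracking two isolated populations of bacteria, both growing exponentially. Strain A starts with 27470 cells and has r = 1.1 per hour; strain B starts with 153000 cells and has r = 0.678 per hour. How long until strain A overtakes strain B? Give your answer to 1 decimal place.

4.1 hours

Set 27470·e^(1.1t) = 153000·e^(0.678t).
e^((1.1 − 0.678)t) = 153000/27470 → e^(0.422·t) = 5.5697.
0.422·t = ln(5.5697) = 1.7173, so t = 1.7173/0.422 = 4.0695.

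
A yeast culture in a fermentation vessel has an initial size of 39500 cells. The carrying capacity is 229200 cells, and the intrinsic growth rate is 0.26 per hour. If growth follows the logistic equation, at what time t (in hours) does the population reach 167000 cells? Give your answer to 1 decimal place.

9.8 hours

A = (K − N₀)/N₀ = (229200 − 39500)/39500 = 4.8025.
Solve 229200/(1 + 4.8025·e^(−0.26t)) = 167000: 1 + 4.8025·e^(−0.26t) = 1.3725, so e^(−0.26t) = 0.0775539.
−0.26·t = ln(0.0775539) = -2.5568, so t = 2.5568/0.26 = 9.8338.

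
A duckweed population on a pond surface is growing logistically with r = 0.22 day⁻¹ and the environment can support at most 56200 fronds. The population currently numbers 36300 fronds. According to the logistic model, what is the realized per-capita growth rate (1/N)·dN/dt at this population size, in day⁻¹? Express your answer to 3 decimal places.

(1/N)·dN/dt = r(1 − N/K) = 0.22 × (1 − 36300/56200).
= 0.22 × 0.35409 = 0.0779.

0.078 per day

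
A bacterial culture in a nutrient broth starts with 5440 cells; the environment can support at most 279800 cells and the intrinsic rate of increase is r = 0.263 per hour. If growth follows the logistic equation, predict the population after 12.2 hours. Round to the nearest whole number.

A = (K − N₀)/N₀ = (279800 − 5440)/5440 = 50.434.
N(t) = K/(1 + A·e^(−rt)) = 279800/(1 + 50.434×e^(−0.263×12.2)).
e^(−3.209) = 0.040413; denominator = 1 + 50.434×0.040413 = 3.0382.
N = 279800/3.0382 = 92094.3.

92094 cells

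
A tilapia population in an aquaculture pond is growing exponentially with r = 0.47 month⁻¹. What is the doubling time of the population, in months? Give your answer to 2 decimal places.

1.47 months

Doubling time t_d = ln(2)/r = 0.6931/0.47 = 1.4748.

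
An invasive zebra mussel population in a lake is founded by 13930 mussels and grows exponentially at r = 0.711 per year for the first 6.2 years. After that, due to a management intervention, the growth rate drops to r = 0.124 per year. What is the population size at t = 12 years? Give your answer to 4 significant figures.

Phase 1: N(6.2) = 13930·e^(0.711×6.2) = 13930·e^4.408 = 1.143953×10^6.
Phase 2 runs for 12 − 6.2 = 5.8 years at r = 0.124.
N(12) = 1.143953×10^6·e^(0.124×5.8) = 1.143953×10^6·e^0.7192 = 2.348295×10^6.

2348000 mussels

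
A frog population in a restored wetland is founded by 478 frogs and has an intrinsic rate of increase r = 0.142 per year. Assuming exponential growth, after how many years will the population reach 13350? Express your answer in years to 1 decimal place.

Set N₀·e^(rt) = 13350: e^(0.142·t) = 13350/478 = 27.929.
0.142·t = ln(27.929) = 3.3297, so t = 3.3297/0.142 = 23.448.

23.4 years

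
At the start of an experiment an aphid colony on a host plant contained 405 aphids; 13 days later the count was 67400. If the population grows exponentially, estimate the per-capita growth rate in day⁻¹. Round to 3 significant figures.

0.393 per day

From N(t) = N₀·e^(rt): e^(r·13) = 67400/405 = 166.42.
r·13 = ln(166.42) = 5.1145, so r = 5.1145/13 = 0.39342.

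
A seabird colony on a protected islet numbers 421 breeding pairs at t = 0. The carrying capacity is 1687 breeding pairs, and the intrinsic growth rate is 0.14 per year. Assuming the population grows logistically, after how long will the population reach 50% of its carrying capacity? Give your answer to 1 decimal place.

7.9 years

A = (K − N₀)/N₀ = (1687 − 421)/421 = 3.0071.
Solve 1687/(1 + 3.0071·e^(−0.14t)) = 843.5: 1 + 3.0071·e^(−0.14t) = 2, so e^(−0.14t) = 0.332543.
−0.14·t = ln(0.332543) = -1.101, so t = 1.101/0.14 = 7.8642.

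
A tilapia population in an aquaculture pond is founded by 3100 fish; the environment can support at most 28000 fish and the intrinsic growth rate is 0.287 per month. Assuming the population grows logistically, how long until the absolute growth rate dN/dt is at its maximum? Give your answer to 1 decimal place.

7.3 months

Logistic growth is fastest at N = K/2 = 14000.
A = (K − N₀)/N₀ = 8.0323. Set K/(1 + A·e^(−rt)) = K/2 → A·e^(−rt) = 1.
e^(−0.287t) = 1/8.0323 = 0.124498, so t = ln(8.0323)/0.287 = 2.0835/0.287 = 7.2595.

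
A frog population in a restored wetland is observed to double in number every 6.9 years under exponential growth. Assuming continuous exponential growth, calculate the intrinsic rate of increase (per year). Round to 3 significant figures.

0.100 per year

r = ln(2)/t_d = 0.6931/6.9 = 0.10046.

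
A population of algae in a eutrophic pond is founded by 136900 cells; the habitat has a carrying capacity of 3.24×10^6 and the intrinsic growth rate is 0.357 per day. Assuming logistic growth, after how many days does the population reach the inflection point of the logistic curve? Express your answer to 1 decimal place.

Logistic growth is fastest at N = K/2 = 1.62×10^6.
A = (K − N₀)/N₀ = 22.667. Set K/(1 + A·e^(−rt)) = K/2 → A·e^(−rt) = 1.
e^(−0.357t) = 1/22.667 = 0.0441172, so t = ln(22.667)/0.357 = 3.1209/0.357 = 8.742.

8.7 days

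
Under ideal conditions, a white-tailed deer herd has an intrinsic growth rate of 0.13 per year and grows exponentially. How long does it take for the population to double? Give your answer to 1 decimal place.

5.3 years

Doubling time t_d = ln(2)/r = 0.6931/0.13 = 5.3319.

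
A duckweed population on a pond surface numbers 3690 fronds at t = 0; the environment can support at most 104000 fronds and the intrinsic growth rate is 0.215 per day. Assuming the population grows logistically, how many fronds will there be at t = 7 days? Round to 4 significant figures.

A = (K − N₀)/N₀ = (104000 − 3690)/3690 = 27.184.
N(t) = K/(1 + A·e^(−rt)) = 104000/(1 + 27.184×e^(−0.215×7)).
e^(−1.505) = 0.22202; denominator = 1 + 27.184×0.22202 = 7.0354.
N = 104000/7.0354 = 14782.4.

14780 fronds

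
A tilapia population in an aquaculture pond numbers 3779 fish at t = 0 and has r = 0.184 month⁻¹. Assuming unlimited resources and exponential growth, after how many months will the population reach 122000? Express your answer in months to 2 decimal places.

18.88 months

Set N₀·e^(rt) = 122000: e^(0.184·t) = 122000/3779 = 32.284.
0.184·t = ln(32.284) = 3.4746, so t = 3.4746/0.184 = 18.883.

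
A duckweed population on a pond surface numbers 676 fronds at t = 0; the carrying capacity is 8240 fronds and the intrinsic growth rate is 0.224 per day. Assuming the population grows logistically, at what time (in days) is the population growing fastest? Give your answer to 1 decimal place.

10.8 days

Logistic growth is fastest at N = K/2 = 4120.
A = (K − N₀)/N₀ = 11.189. Set K/(1 + A·e^(−rt)) = K/2 → A·e^(−rt) = 1.
e^(−0.224t) = 1/11.189 = 0.0893707, so t = ln(11.189)/0.224 = 2.415/0.224 = 10.781.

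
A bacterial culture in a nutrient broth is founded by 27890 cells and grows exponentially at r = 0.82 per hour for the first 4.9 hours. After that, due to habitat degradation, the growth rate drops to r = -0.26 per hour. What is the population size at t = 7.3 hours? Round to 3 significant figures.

831000 cells

Phase 1: N(4.9) = 27890·e^(0.82×4.9) = 27890·e^4.018 = 1.5504×10^6.
Phase 2 runs for 7.3 − 4.9 = 2.4 hours at r = -0.26.
N(7.3) = 1.5504×10^6·e^(-0.26×2.4) = 1.5504×10^6·e^-0.624 = 830700.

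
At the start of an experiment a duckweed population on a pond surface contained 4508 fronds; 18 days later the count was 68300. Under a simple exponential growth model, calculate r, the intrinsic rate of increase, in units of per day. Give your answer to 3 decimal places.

From N(t) = N₀·e^(rt): e^(r·18) = 68300/4508 = 15.151.
r·18 = ln(15.151) = 2.7181, so r = 2.7181/18 = 0.151.

0.151 per day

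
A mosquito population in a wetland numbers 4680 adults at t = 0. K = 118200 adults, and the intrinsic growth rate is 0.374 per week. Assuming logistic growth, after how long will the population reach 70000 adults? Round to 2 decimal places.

A = (K − N₀)/N₀ = (118200 − 4680)/4680 = 24.256.
Solve 118200/(1 + 24.256·e^(−0.374t)) = 70000: 1 + 24.256·e^(−0.374t) = 1.6886, so e^(−0.374t) = 0.0283872.
−0.374·t = ln(0.0283872) = -3.5618, so t = 3.5618/0.374 = 9.5236.

9.52 weeks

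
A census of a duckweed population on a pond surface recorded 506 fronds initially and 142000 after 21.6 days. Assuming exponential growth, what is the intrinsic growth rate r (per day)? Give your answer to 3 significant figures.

0.261 per day

From N(t) = N₀·e^(rt): e^(r·21.6) = 142000/506 = 280.63.
r·21.6 = ln(280.63) = 5.637, so r = 5.637/21.6 = 0.26097.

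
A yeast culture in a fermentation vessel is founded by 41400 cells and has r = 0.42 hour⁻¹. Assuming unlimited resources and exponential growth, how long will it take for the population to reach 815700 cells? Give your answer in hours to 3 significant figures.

7.10 hours

Set N₀·e^(rt) = 815700: e^(0.42·t) = 815700/41400 = 19.703.
0.42·t = ln(19.703) = 2.9808, so t = 2.9808/0.42 = 7.0971.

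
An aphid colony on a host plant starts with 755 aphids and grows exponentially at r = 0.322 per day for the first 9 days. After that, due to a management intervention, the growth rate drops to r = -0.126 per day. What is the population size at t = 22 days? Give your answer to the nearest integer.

2662 aphids

Phase 1: N(9) = 755·e^(0.322×9) = 755·e^2.898 = 13694.1.
Phase 2 runs for 22 − 9 = 13 days at r = -0.126.
N(22) = 13694.1·e^(-0.126×13) = 13694.1·e^-1.638 = 2661.69.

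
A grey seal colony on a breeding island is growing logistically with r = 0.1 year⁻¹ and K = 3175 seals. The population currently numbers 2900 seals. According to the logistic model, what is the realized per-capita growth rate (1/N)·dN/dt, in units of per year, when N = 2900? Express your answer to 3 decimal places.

(1/N)·dN/dt = r(1 − N/K) = 0.1 × (1 − 2900/3175).
= 0.1 × 0.086614 = 0.0086614.

0.009 per year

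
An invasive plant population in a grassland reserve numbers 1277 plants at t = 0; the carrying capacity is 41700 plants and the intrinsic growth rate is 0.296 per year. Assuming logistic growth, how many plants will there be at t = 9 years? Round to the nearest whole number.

13010 plants

A = (K − N₀)/N₀ = (41700 − 1277)/1277 = 31.655.
N(t) = K/(1 + A·e^(−rt)) = 41700/(1 + 31.655×e^(−0.296×9)).
e^(−2.664) = 0.069669; denominator = 1 + 31.655×0.069669 = 3.2053.
N = 41700/3.2053 = 13009.5.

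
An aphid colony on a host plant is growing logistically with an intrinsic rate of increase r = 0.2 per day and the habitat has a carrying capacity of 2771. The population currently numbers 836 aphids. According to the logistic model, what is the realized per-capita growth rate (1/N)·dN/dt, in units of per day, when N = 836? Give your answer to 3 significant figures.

(1/N)·dN/dt = r(1 − N/K) = 0.2 × (1 − 836/2771).
= 0.2 × 0.6983 = 0.13966.

0.140 per day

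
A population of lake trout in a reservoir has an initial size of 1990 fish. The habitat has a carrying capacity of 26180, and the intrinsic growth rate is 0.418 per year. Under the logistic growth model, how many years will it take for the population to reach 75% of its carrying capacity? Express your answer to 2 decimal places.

A = (K − N₀)/N₀ = (26180 − 1990)/1990 = 12.156.
Solve 26180/(1 + 12.156·e^(−0.418t)) = 19635: 1 + 12.156·e^(−0.418t) = 1.3333, so e^(−0.418t) = 0.0274218.
−0.418·t = ln(0.0274218) = -3.5964, so t = 3.5964/0.418 = 8.6039.

8.60 years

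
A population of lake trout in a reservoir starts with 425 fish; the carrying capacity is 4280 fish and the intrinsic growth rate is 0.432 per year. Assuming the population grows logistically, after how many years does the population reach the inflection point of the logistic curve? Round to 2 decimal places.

5.10 years

Logistic growth is fastest at N = K/2 = 2140.
A = (K − N₀)/N₀ = 9.0706. Set K/(1 + A·e^(−rt)) = K/2 → A·e^(−rt) = 1.
e^(−0.432t) = 1/9.0706 = 0.110246, so t = ln(9.0706)/0.432 = 2.205/0.432 = 5.1043.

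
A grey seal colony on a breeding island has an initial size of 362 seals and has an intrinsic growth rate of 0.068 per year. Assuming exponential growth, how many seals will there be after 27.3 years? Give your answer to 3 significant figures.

N(t) = N₀·e^(rt) = 362 × e^(0.068×27.3) = 362 × e^1.856.
e^1.856 ≈ 6.4007, so N ≈ 362 × 6.4007 = 2317.04.

2320 seals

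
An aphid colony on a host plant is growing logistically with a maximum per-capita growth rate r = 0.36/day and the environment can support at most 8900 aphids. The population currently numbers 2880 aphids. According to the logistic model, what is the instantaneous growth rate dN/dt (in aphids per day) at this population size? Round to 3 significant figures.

dN/dt = rN(1 − N/K) = 0.36 × 2880 × (1 − 2880/8900).
1 − 2880/8900 = 0.6764; dN/dt = 0.36 × 2880 × 0.6764 = 701.3.

701 aphids per day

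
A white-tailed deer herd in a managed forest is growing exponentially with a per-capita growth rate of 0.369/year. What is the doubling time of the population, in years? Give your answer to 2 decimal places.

1.88 years

Doubling time t_d = ln(2)/r = 0.6931/0.369 = 1.8784.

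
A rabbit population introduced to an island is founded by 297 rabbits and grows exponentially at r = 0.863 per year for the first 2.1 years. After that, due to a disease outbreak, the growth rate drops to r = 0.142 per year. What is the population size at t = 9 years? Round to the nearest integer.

Phase 1: N(2.1) = 297·e^(0.863×2.1) = 297·e^1.812 = 1818.98.
Phase 2 runs for 9 − 2.1 = 6.9 years at r = 0.142.
N(9) = 1818.98·e^(0.142×6.9) = 1818.98·e^0.9798 = 4845.63.

4846 rabbits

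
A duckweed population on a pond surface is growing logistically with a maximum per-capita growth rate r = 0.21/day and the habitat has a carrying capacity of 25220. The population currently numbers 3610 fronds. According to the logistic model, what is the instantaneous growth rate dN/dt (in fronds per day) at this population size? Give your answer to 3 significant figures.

dN/dt = rN(1 − N/K) = 0.21 × 3610 × (1 − 3610/25220).
1 − 3610/25220 = 0.85686; dN/dt = 0.21 × 3610 × 0.85686 = 649.59.

650 fronds per day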